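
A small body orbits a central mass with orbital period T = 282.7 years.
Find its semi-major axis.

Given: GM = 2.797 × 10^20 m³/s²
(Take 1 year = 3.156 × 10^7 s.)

Convert to SI: T = 282.7 years = 8.92201e+09 s.
Invert Kepler's third law: a = (GM · T² / (4π²))^(1/3).
Substituting T = 8.92201e+09 s and GM = 2.797e+20 m³/s²:
a = (2.797e+20 · (8.92201e+09)² / (4π²))^(1/3) m
a ≈ 8.262e+12 m = 8.262 Tm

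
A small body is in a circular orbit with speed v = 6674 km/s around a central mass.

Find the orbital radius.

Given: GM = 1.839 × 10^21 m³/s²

Convert to SI: v = 6674 km/s = 6.674e+06 m/s.
For a circular orbit, v² = GM / r, so r = GM / v².
r = 1.839e+21 / (6.674e+06)² m ≈ 4.129e+07 m = 4.129 × 10^7 m.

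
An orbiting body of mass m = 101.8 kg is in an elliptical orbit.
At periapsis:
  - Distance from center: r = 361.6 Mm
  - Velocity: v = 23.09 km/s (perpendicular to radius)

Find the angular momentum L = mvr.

Convert to SI: r = 361.6 Mm = 3.616e+08 m; v = 23.09 km/s = 23090 m/s.
Since v is perpendicular to r, L = m · v · r.
L = 101.8 · 23090 · 3.616e+08 kg·m²/s ≈ 8.5e+14 kg·m²/s.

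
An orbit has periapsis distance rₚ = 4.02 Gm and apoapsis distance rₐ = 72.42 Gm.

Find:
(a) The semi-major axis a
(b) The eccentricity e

Convert to SI: rₚ = 4.02 Gm = 4.02e+09 m; rₐ = 72.42 Gm = 7.242e+10 m.
(a) a = (rₚ + rₐ) / 2 = (4.02e+09 + 7.242e+10) / 2 ≈ 3.822e+10 m = 38.22 Gm.
(b) e = (rₐ − rₚ) / (rₐ + rₚ) = (7.242e+10 − 4.02e+09) / (7.242e+10 + 4.02e+09) ≈ 0.8948.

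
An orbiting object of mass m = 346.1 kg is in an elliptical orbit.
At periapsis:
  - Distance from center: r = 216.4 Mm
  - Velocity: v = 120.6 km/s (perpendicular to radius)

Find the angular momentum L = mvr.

Convert to SI: r = 216.4 Mm = 2.164e+08 m; v = 120.6 km/s = 120600 m/s.
Since v is perpendicular to r, L = m · v · r.
L = 346.1 · 120600 · 2.164e+08 kg·m²/s ≈ 9.032e+15 kg·m²/s.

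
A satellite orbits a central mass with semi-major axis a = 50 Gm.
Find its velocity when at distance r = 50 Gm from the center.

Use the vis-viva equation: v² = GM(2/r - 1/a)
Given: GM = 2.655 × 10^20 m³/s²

Convert to SI: a = 50 Gm = 5e+10 m; r = 50 Gm = 5e+10 m.
Vis-viva: v = √(GM · (2/r − 1/a)).
2/r − 1/a = 2/5e+10 − 1/5e+10 = 2e-11 m⁻¹.
v = √(2.655e+20 · 2e-11) m/s ≈ 7.287e+04 m/s = 72.87 km/s.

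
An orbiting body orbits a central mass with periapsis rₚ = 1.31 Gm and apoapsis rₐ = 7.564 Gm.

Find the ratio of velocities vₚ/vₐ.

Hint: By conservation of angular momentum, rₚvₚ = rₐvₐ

Convert to SI: rₚ = 1.31 Gm = 1.31e+09 m; rₐ = 7.564 Gm = 7.564e+09 m.
Conservation of angular momentum gives rₚvₚ = rₐvₐ, so vₚ/vₐ = rₐ/rₚ.
vₚ/vₐ = 7.564e+09 / 1.31e+09 ≈ 5.774.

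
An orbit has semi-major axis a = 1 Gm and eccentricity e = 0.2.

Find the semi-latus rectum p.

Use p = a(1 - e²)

Convert to SI: a = 1 Gm = 1e+09 m.
p = a (1 − e²).
p = 1e+09 · (1 − (0.2)²) = 1e+09 · 0.96 ≈ 9.6e+08 m = 960 Mm.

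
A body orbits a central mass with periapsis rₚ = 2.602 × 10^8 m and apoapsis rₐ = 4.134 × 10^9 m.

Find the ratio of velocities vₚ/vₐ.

Conservation of angular momentum gives rₚvₚ = rₐvₐ, so vₚ/vₐ = rₐ/rₚ.
vₚ/vₐ = 4.134e+09 / 2.602e+08 ≈ 15.89.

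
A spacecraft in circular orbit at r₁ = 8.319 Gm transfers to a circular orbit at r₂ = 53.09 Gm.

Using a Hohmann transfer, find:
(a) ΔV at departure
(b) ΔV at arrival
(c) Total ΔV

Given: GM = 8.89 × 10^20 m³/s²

Convert to SI: r₁ = 8.319 Gm = 8.319e+09 m; r₂ = 53.09 Gm = 5.309e+10 m.
Transfer semi-major axis: a_t = (r₁ + r₂)/2 = (8.319e+09 + 5.309e+10)/2 = 3.07045e+10 m.
Circular speeds: v₁ = √(GM/r₁) = 326900 m/s, v₂ = √(GM/r₂) = 129403 m/s.
Transfer speeds (vis-viva v² = GM(2/r − 1/a_t)): v₁ᵗ = 429854 m/s, v₂ᵗ = 67356.4 m/s.
(a) ΔV₁ = |v₁ᵗ − v₁| ≈ 1.03e+05 m/s = 103 km/s.
(b) ΔV₂ = |v₂ − v₂ᵗ| ≈ 6.205e+04 m/s = 62.05 km/s.
(c) ΔV_total = ΔV₁ + ΔV₂ ≈ 1.65e+05 m/s = 165 km/s.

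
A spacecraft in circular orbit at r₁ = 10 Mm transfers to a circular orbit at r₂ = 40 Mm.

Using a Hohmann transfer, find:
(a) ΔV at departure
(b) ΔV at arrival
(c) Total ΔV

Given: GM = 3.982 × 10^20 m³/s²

Convert to SI: r₁ = 10 Mm = 1e+07 m; r₂ = 40 Mm = 4e+07 m.
Transfer semi-major axis: a_t = (r₁ + r₂)/2 = (1e+07 + 4e+07)/2 = 2.5e+07 m.
Circular speeds: v₁ = √(GM/r₁) = 6.31031e+06 m/s, v₂ = √(GM/r₂) = 3.15515e+06 m/s.
Transfer speeds (vis-viva v² = GM(2/r − 1/a_t)): v₁ᵗ = 7.98198e+06 m/s, v₂ᵗ = 1.99549e+06 m/s.
(a) ΔV₁ = |v₁ᵗ − v₁| ≈ 1.672e+06 m/s = 1672 km/s.
(b) ΔV₂ = |v₂ − v₂ᵗ| ≈ 1.16e+06 m/s = 1160 km/s.
(c) ΔV_total = ΔV₁ + ΔV₂ ≈ 2.831e+06 m/s = 2831 km/s.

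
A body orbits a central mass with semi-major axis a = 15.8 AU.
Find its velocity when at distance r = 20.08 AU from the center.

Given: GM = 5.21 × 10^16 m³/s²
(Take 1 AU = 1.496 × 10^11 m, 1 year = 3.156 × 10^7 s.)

Convert to SI: a = 15.8 AU = 2.36368e+12 m; r = 20.08 AU = 3.00397e+12 m.
Vis-viva: v = √(GM · (2/r − 1/a)).
2/r − 1/a = 2/3.00397e+12 − 1/2.36368e+12 = 2.42717e-13 m⁻¹.
v = √(5.21e+16 · 2.42717e-13) m/s ≈ 112.5 m/s = 0.02372 AU/year.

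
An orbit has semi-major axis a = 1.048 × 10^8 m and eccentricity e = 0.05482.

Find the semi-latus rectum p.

p = a (1 − e²).
p = 1.048e+08 · (1 − (0.05482)²) = 1.048e+08 · 0.996995 ≈ 1.045e+08 m = 1.045 × 10^8 m.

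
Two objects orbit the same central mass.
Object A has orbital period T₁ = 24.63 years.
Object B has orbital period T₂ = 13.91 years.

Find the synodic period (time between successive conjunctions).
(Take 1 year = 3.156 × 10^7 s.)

Convert to SI: T₁ = 24.63 years = 7.77323e+08 s; T₂ = 13.91 years = 4.39e+08 s.
T_syn = |T₁ · T₂ / (T₁ − T₂)|.
T_syn = |7.77323e+08 · 4.39e+08 / (7.77323e+08 − 4.39e+08)| s ≈ 1.009e+09 s = 31.96 years.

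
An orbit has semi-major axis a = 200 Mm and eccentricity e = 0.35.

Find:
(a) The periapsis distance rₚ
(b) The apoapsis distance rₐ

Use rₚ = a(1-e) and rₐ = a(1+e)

Convert to SI: a = 200 Mm = 2e+08 m.
(a) rₚ = a(1 − e) = 2e+08 · (1 − 0.35) = 2e+08 · 0.65 ≈ 1.3e+08 m = 130 Mm.
(b) rₐ = a(1 + e) = 2e+08 · (1 + 0.35) = 2e+08 · 1.35 ≈ 2.7e+08 m = 270 Mm.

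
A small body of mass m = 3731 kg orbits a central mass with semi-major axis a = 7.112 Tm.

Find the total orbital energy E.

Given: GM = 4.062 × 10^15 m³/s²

Convert to SI: a = 7.112 Tm = 7.112e+12 m.
E = −GMm / (2a).
E = −4.062e+15 · 3731 / (2 · 7.112e+12) J ≈ -1.065e+06 J = -1.065 MJ.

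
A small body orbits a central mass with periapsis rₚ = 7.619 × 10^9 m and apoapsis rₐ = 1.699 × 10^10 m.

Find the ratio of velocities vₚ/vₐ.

Conservation of angular momentum gives rₚvₚ = rₐvₐ, so vₚ/vₐ = rₐ/rₚ.
vₚ/vₐ = 1.699e+10 / 7.619e+09 ≈ 2.23.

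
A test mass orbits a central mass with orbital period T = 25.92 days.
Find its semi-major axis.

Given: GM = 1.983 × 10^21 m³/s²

Convert to SI: T = 25.92 days = 2.23949e+06 s.
Invert Kepler's third law: a = (GM · T² / (4π²))^(1/3).
Substituting T = 2.23949e+06 s and GM = 1.983e+21 m³/s²:
a = (1.983e+21 · (2.23949e+06)² / (4π²))^(1/3) m
a ≈ 6.316e+10 m = 63.16 Gm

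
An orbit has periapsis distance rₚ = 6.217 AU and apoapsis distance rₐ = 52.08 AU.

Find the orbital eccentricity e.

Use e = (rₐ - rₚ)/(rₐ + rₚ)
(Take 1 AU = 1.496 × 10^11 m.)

Convert to SI: rₚ = 6.217 AU = 9.30063e+11 m; rₐ = 52.08 AU = 7.79117e+12 m.
e = (rₐ − rₚ) / (rₐ + rₚ).
e = (7.79117e+12 − 9.30063e+11) / (7.79117e+12 + 9.30063e+11) = 6.8611e+12 / 8.72123e+12 ≈ 0.7867.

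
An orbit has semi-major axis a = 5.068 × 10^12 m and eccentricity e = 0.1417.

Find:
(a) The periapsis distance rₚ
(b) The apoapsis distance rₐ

(a) rₚ = a(1 − e) = 5.068e+12 · (1 − 0.1417) = 5.068e+12 · 0.8583 ≈ 4.35e+12 m = 4.35 × 10^12 m.
(b) rₐ = a(1 + e) = 5.068e+12 · (1 + 0.1417) = 5.068e+12 · 1.1417 ≈ 5.786e+12 m = 5.786 × 10^12 m.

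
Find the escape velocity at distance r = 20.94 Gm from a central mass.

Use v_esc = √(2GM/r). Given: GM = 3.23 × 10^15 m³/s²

Convert to SI: r = 20.94 Gm = 2.094e+10 m.
Escape velocity comes from setting total energy to zero: ½v² − GM/r = 0 ⇒ v_esc = √(2GM / r).
v_esc = √(2 · 3.23e+15 / 2.094e+10) m/s ≈ 555.4 m/s = 555.4 m/s.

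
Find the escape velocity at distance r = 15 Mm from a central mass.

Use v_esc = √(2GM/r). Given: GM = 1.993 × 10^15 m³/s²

Convert to SI: r = 15 Mm = 1.5e+07 m.
Escape velocity comes from setting total energy to zero: ½v² − GM/r = 0 ⇒ v_esc = √(2GM / r).
v_esc = √(2 · 1.993e+15 / 1.5e+07) m/s ≈ 1.63e+04 m/s = 16.3 km/s.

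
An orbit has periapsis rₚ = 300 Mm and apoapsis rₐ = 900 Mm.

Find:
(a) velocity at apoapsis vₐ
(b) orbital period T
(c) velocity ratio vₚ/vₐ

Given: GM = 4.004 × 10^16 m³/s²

Convert to SI: rₚ = 300 Mm = 3e+08 m; rₐ = 900 Mm = 9e+08 m.
(a) With a = (rₚ + rₐ)/2 = 6e+08 m, vₐ = √(GM (2/rₐ − 1/a)) = √(4.004e+16 · (2/9e+08 − 1/6e+08)) m/s ≈ 4716 m/s
(b) With a = (rₚ + rₐ)/2 = 6e+08 m, T = 2π √(a³/GM) = 2π √((6e+08)³/4.004e+16) s ≈ 4.615e+05 s
(c) Conservation of angular momentum (rₚvₚ = rₐvₐ) gives vₚ/vₐ = rₐ/rₚ = 9e+08/3e+08 ≈ 3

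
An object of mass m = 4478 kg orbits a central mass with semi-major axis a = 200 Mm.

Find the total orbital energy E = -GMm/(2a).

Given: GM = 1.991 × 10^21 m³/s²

Convert to SI: a = 200 Mm = 2e+08 m.
E = −GMm / (2a).
E = −1.991e+21 · 4478 / (2 · 2e+08) J ≈ -2.229e+16 J = -22.29 PJ.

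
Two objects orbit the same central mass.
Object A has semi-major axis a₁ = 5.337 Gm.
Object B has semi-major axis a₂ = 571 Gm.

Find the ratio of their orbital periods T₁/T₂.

Convert to SI: a₁ = 5.337 Gm = 5.337e+09 m; a₂ = 571 Gm = 5.71e+11 m.
From Kepler's third law, (T₁/T₂)² = (a₁/a₂)³, so T₁/T₂ = (a₁/a₂)^(3/2).
a₁/a₂ = 5.337e+09 / 5.71e+11 = 0.00934676.
T₁/T₂ = (0.00934676)^(3/2) ≈ 0.0009036.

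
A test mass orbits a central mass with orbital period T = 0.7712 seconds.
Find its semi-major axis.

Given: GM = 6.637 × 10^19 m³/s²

Invert Kepler's third law: a = (GM · T² / (4π²))^(1/3).
Substituting T = 0.7712 s and GM = 6.637e+19 m³/s²:
a = (6.637e+19 · (0.7712)² / (4π²))^(1/3) m
a ≈ 1e+06 m = 1000 km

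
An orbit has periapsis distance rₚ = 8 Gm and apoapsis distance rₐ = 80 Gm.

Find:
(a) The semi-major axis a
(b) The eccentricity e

Convert to SI: rₚ = 8 Gm = 8e+09 m; rₐ = 80 Gm = 8e+10 m.
(a) a = (rₚ + rₐ) / 2 = (8e+09 + 8e+10) / 2 ≈ 4.4e+10 m = 44 Gm.
(b) e = (rₐ − rₚ) / (rₐ + rₚ) = (8e+10 − 8e+09) / (8e+10 + 8e+09) ≈ 0.8182.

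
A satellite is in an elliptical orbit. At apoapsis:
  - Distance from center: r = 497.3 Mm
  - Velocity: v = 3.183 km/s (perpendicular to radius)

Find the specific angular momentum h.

Convert to SI: r = 497.3 Mm = 4.973e+08 m; v = 3.183 km/s = 3183 m/s.
With v perpendicular to r, h = r · v.
h = 4.973e+08 · 3183 m²/s ≈ 1.583e+12 m²/s.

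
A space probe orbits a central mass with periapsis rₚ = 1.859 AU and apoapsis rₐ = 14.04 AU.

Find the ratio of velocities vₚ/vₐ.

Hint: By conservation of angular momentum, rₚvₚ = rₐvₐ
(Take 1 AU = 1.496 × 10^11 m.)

Convert to SI: rₚ = 1.859 AU = 2.78106e+11 m; rₐ = 14.04 AU = 2.10038e+12 m.
Conservation of angular momentum gives rₚvₚ = rₐvₐ, so vₚ/vₐ = rₐ/rₚ.
vₚ/vₐ = 2.10038e+12 / 2.78106e+11 ≈ 7.552.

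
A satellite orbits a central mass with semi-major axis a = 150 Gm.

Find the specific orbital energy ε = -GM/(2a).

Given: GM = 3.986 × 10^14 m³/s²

Convert to SI: a = 150 Gm = 1.5e+11 m.
ε = −GM / (2a).
ε = −3.986e+14 / (2 · 1.5e+11) J/kg ≈ -1329 J/kg = -1.329 kJ/kg.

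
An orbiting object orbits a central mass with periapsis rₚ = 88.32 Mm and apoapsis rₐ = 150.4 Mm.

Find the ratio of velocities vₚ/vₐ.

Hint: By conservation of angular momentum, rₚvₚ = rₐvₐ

Convert to SI: rₚ = 88.32 Mm = 8.832e+07 m; rₐ = 150.4 Mm = 1.504e+08 m.
Conservation of angular momentum gives rₚvₚ = rₐvₐ, so vₚ/vₐ = rₐ/rₚ.
vₚ/vₐ = 1.504e+08 / 8.832e+07 ≈ 1.703.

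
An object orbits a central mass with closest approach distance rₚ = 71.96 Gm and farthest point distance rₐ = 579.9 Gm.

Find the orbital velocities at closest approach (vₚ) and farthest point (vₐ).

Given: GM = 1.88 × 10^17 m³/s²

Convert to SI: rₚ = 71.96 Gm = 7.196e+10 m; rₐ = 579.9 Gm = 5.799e+11 m.
Use the vis-viva equation v² = GM(2/r − 1/a) with a = (rₚ + rₐ)/2 = (7.196e+10 + 5.799e+11)/2 = 3.2593e+11 m.
vₚ = √(GM · (2/rₚ − 1/a)) = √(1.88e+17 · (2/7.196e+10 − 1/3.2593e+11)) m/s ≈ 2156 m/s = 2.156 km/s.
vₐ = √(GM · (2/rₐ − 1/a)) = √(1.88e+17 · (2/5.799e+11 − 1/3.2593e+11)) m/s ≈ 267.5 m/s = 267.5 m/s.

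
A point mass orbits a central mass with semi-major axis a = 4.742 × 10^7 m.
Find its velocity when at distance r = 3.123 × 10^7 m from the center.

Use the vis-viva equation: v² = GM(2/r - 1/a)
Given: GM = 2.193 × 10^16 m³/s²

Vis-viva: v = √(GM · (2/r − 1/a)).
2/r − 1/a = 2/3.123e+07 − 1/4.742e+07 = 4.29528e-08 m⁻¹.
v = √(2.193e+16 · 4.29528e-08) m/s ≈ 3.069e+04 m/s = 30.69 km/s.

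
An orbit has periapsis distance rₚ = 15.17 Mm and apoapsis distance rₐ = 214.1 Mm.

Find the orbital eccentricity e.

Convert to SI: rₚ = 15.17 Mm = 1.517e+07 m; rₐ = 214.1 Mm = 2.141e+08 m.
e = (rₐ − rₚ) / (rₐ + rₚ).
e = (2.141e+08 − 1.517e+07) / (2.141e+08 + 1.517e+07) = 1.9893e+08 / 2.2927e+08 ≈ 0.8677.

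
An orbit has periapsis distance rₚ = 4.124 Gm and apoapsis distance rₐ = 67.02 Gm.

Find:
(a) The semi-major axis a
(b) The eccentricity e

Convert to SI: rₚ = 4.124 Gm = 4.124e+09 m; rₐ = 67.02 Gm = 6.702e+10 m.
(a) a = (rₚ + rₐ) / 2 = (4.124e+09 + 6.702e+10) / 2 ≈ 3.557e+10 m = 35.57 Gm.
(b) e = (rₐ − rₚ) / (rₐ + rₚ) = (6.702e+10 − 4.124e+09) / (6.702e+10 + 4.124e+09) ≈ 0.8841.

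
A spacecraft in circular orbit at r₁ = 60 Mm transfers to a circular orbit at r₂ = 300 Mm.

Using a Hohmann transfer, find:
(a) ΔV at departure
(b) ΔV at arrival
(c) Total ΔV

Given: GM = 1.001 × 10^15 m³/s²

Convert to SI: r₁ = 60 Mm = 6e+07 m; r₂ = 300 Mm = 3e+08 m.
Transfer semi-major axis: a_t = (r₁ + r₂)/2 = (6e+07 + 3e+08)/2 = 1.8e+08 m.
Circular speeds: v₁ = √(GM/r₁) = 4084.52 m/s, v₂ = √(GM/r₂) = 1826.65 m/s.
Transfer speeds (vis-viva v² = GM(2/r − 1/a_t)): v₁ᵗ = 5273.1 m/s, v₂ᵗ = 1054.62 m/s.
(a) ΔV₁ = |v₁ᵗ − v₁| ≈ 1189 m/s = 1.189 km/s.
(b) ΔV₂ = |v₂ − v₂ᵗ| ≈ 772 m/s = 772 m/s.
(c) ΔV_total = ΔV₁ + ΔV₂ ≈ 1961 m/s = 1.961 km/s.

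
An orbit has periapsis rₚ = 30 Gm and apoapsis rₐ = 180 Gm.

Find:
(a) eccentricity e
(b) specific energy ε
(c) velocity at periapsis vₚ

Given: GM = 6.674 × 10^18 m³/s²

Convert to SI: rₚ = 30 Gm = 3e+10 m; rₐ = 180 Gm = 1.8e+11 m.
(a) e = (rₐ − rₚ)/(rₐ + rₚ) = (1.8e+11 − 3e+10)/(1.8e+11 + 3e+10) ≈ 0.7143
(b) With a = (rₚ + rₐ)/2 = 1.05e+11 m, ε = −GM/(2a) = −6.674e+18/(2 · 1.05e+11) J/kg ≈ -3.178e+07 J/kg
(c) With a = (rₚ + rₐ)/2 = 1.05e+11 m, vₚ = √(GM (2/rₚ − 1/a)) = √(6.674e+18 · (2/3e+10 − 1/1.05e+11)) m/s ≈ 1.953e+04 m/s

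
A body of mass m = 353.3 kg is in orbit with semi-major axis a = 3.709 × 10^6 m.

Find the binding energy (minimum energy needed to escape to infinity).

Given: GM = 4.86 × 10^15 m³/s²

Total orbital energy is E = −GMm/(2a); binding energy is E_bind = −E = GMm/(2a).
E_bind = 4.86e+15 · 353.3 / (2 · 3.709e+06) J ≈ 2.315e+11 J = 231.5 GJ.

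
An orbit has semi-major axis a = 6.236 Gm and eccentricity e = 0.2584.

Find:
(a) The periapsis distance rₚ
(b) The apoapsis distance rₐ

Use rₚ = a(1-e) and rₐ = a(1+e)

Convert to SI: a = 6.236 Gm = 6.236e+09 m.
(a) rₚ = a(1 − e) = 6.236e+09 · (1 − 0.2584) = 6.236e+09 · 0.7416 ≈ 4.625e+09 m = 4.625 Gm.
(b) rₐ = a(1 + e) = 6.236e+09 · (1 + 0.2584) = 6.236e+09 · 1.2584 ≈ 7.847e+09 m = 7.847 Gm.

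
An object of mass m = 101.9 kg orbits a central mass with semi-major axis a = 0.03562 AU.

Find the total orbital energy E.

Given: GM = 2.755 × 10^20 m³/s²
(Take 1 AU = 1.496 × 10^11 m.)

Convert to SI: a = 0.03562 AU = 5.32875e+09 m.
E = −GMm / (2a).
E = −2.755e+20 · 101.9 / (2 · 5.32875e+09) J ≈ -2.634e+12 J = -2.634 TJ.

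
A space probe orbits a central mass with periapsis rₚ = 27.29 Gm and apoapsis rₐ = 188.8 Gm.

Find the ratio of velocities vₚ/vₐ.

Convert to SI: rₚ = 27.29 Gm = 2.729e+10 m; rₐ = 188.8 Gm = 1.888e+11 m.
Conservation of angular momentum gives rₚvₚ = rₐvₐ, so vₚ/vₐ = rₐ/rₚ.
vₚ/vₐ = 1.888e+11 / 2.729e+10 ≈ 6.918.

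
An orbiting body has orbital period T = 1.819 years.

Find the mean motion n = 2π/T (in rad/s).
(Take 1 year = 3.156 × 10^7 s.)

Convert to SI: T = 1.819 years = 5.74076e+07 s.
n = 2π / T.
n = 2π / 5.74076e+07 s ≈ 1.094e-07 rad/s.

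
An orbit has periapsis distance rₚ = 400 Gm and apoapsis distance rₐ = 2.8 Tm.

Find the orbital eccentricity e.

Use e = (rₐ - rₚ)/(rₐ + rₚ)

Convert to SI: rₚ = 400 Gm = 4e+11 m; rₐ = 2.8 Tm = 2.8e+12 m.
e = (rₐ − rₚ) / (rₐ + rₚ).
e = (2.8e+12 − 4e+11) / (2.8e+12 + 4e+11) = 2.4e+12 / 3.2e+12 ≈ 0.75.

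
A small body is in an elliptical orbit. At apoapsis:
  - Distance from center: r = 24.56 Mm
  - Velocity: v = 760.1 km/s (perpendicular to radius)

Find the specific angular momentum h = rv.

Convert to SI: r = 24.56 Mm = 2.456e+07 m; v = 760.1 km/s = 760100 m/s.
With v perpendicular to r, h = r · v.
h = 2.456e+07 · 760100 m²/s ≈ 1.867e+13 m²/s.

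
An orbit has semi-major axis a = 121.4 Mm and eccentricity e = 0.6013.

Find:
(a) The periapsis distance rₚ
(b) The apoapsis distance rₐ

Convert to SI: a = 121.4 Mm = 1.214e+08 m.
(a) rₚ = a(1 − e) = 1.214e+08 · (1 − 0.6013) = 1.214e+08 · 0.3987 ≈ 4.84e+07 m = 48.4 Mm.
(b) rₐ = a(1 + e) = 1.214e+08 · (1 + 0.6013) = 1.214e+08 · 1.6013 ≈ 1.944e+08 m = 194.4 Mm.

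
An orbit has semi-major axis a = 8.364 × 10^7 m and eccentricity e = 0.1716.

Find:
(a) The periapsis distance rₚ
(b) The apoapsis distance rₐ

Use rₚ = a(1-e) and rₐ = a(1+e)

(a) rₚ = a(1 − e) = 8.364e+07 · (1 − 0.1716) = 8.364e+07 · 0.8284 ≈ 6.929e+07 m = 6.929 × 10^7 m.
(b) rₐ = a(1 + e) = 8.364e+07 · (1 + 0.1716) = 8.364e+07 · 1.1716 ≈ 9.799e+07 m = 9.799 × 10^7 m.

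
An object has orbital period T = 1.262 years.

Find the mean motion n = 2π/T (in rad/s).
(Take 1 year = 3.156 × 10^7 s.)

Convert to SI: T = 1.262 years = 3.98287e+07 s.
n = 2π / T.
n = 2π / 3.98287e+07 s ≈ 1.578e-07 rad/s.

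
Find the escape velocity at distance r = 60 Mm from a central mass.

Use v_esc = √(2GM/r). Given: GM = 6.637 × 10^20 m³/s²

Convert to SI: r = 60 Mm = 6e+07 m.
Escape velocity comes from setting total energy to zero: ½v² − GM/r = 0 ⇒ v_esc = √(2GM / r).
v_esc = √(2 · 6.637e+20 / 6e+07) m/s ≈ 4.704e+06 m/s = 4704 km/s.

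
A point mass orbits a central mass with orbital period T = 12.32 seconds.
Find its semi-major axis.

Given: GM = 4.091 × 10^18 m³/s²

Invert Kepler's third law: a = (GM · T² / (4π²))^(1/3).
Substituting T = 12.32 s and GM = 4.091e+18 m³/s²:
a = (4.091e+18 · (12.32)² / (4π²))^(1/3) m
a ≈ 2.506e+06 m = 2.506 × 10^6 m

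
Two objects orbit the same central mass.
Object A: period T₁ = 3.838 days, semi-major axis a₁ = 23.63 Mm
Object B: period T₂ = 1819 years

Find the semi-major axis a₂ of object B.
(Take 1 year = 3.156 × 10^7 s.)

Convert to SI: T₁ = 3.838 days = 331603 s; a₁ = 23.63 Mm = 2.363e+07 m; T₂ = 1819 years = 5.74076e+10 s.
Kepler's third law: (T₁/T₂)² = (a₁/a₂)³ ⇒ a₂ = a₁ · (T₂/T₁)^(2/3).
T₂/T₁ = 5.74076e+10 / 331603 = 173121.
a₂ = 2.363e+07 · (173121)^(2/3) m ≈ 7.34e+10 m = 73.4 Gm.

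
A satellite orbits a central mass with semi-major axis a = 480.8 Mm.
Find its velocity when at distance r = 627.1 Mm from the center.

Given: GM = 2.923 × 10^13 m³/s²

Convert to SI: a = 480.8 Mm = 4.808e+08 m; r = 627.1 Mm = 6.271e+08 m.
Vis-viva: v = √(GM · (2/r − 1/a)).
2/r − 1/a = 2/6.271e+08 − 1/4.808e+08 = 1.10942e-09 m⁻¹.
v = √(2.923e+13 · 1.10942e-09) m/s ≈ 180.1 m/s = 180.1 m/s.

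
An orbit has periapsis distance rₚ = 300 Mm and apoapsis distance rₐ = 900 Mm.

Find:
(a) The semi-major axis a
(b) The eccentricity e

Convert to SI: rₚ = 300 Mm = 3e+08 m; rₐ = 900 Mm = 9e+08 m.
(a) a = (rₚ + rₐ) / 2 = (3e+08 + 9e+08) / 2 ≈ 6e+08 m = 600 Mm.
(b) e = (rₐ − rₚ) / (rₐ + rₚ) = (9e+08 − 3e+08) / (9e+08 + 3e+08) ≈ 0.5.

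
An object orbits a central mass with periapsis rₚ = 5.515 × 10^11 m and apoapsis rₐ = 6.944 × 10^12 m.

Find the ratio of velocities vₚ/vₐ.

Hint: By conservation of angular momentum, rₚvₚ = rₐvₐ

Conservation of angular momentum gives rₚvₚ = rₐvₐ, so vₚ/vₐ = rₐ/rₚ.
vₚ/vₐ = 6.944e+12 / 5.515e+11 ≈ 12.59.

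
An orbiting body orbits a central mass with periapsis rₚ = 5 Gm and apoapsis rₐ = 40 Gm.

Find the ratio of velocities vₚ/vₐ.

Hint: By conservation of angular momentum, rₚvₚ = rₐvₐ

Convert to SI: rₚ = 5 Gm = 5e+09 m; rₐ = 40 Gm = 4e+10 m.
Conservation of angular momentum gives rₚvₚ = rₐvₐ, so vₚ/vₐ = rₐ/rₚ.
vₚ/vₐ = 4e+10 / 5e+09 ≈ 8.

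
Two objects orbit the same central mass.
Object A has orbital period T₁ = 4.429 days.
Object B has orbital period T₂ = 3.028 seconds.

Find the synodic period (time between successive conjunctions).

Convert to SI: T₁ = 4.429 days = 382666 s.
T_syn = |T₁ · T₂ / (T₁ − T₂)|.
T_syn = |382666 · 3.028 / (382666 − 3.028)| s ≈ 3.028 s = 3.028 seconds.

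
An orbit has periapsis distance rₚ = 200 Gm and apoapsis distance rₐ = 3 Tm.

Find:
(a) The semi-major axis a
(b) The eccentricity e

Convert to SI: rₚ = 200 Gm = 2e+11 m; rₐ = 3 Tm = 3e+12 m.
(a) a = (rₚ + rₐ) / 2 = (2e+11 + 3e+12) / 2 ≈ 1.6e+12 m = 1.6 Tm.
(b) e = (rₐ − rₚ) / (rₐ + rₚ) = (3e+12 − 2e+11) / (3e+12 + 2e+11) ≈ 0.875.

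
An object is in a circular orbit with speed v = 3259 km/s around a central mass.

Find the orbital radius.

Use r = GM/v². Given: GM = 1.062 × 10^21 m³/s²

Convert to SI: v = 3259 km/s = 3.259e+06 m/s.
For a circular orbit, v² = GM / r, so r = GM / v².
r = 1.062e+21 / (3.259e+06)² m ≈ 9.999e+07 m = 99.99 Mm.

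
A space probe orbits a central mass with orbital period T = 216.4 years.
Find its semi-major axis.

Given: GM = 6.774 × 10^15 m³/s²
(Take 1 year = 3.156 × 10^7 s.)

Convert to SI: T = 216.4 years = 6.82958e+09 s.
Invert Kepler's third law: a = (GM · T² / (4π²))^(1/3).
Substituting T = 6.82958e+09 s and GM = 6.774e+15 m³/s²:
a = (6.774e+15 · (6.82958e+09)² / (4π²))^(1/3) m
a ≈ 2e+11 m = 200 Gm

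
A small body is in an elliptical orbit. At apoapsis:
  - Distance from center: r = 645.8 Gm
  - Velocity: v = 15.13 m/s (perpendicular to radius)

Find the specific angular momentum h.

Convert to SI: r = 645.8 Gm = 6.458e+11 m.
With v perpendicular to r, h = r · v.
h = 6.458e+11 · 15.13 m²/s ≈ 9.771e+12 m²/s.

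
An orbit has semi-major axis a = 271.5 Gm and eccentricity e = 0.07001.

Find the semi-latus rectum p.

Convert to SI: a = 271.5 Gm = 2.715e+11 m.
p = a (1 − e²).
p = 2.715e+11 · (1 − (0.07001)²) = 2.715e+11 · 0.995099 ≈ 2.702e+11 m = 270.2 Gm.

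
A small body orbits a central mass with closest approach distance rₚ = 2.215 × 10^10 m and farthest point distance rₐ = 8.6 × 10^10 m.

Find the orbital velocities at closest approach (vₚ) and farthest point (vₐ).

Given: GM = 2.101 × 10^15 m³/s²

Use the vis-viva equation v² = GM(2/r − 1/a) with a = (rₚ + rₐ)/2 = (2.215e+10 + 8.6e+10)/2 = 5.4075e+10 m.
vₚ = √(GM · (2/rₚ − 1/a)) = √(2.101e+15 · (2/2.215e+10 − 1/5.4075e+10)) m/s ≈ 388.4 m/s = 388.4 m/s.
vₐ = √(GM · (2/rₐ − 1/a)) = √(2.101e+15 · (2/8.6e+10 − 1/5.4075e+10)) m/s ≈ 100 m/s = 100 m/s.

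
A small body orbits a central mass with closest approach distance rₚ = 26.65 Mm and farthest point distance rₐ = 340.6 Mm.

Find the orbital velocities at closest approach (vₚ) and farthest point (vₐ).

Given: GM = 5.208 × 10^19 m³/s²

Convert to SI: rₚ = 26.65 Mm = 2.665e+07 m; rₐ = 340.6 Mm = 3.406e+08 m.
Use the vis-viva equation v² = GM(2/r − 1/a) with a = (rₚ + rₐ)/2 = (2.665e+07 + 3.406e+08)/2 = 1.83625e+08 m.
vₚ = √(GM · (2/rₚ − 1/a)) = √(5.208e+19 · (2/2.665e+07 − 1/1.83625e+08)) m/s ≈ 1.904e+06 m/s = 1904 km/s.
vₐ = √(GM · (2/rₐ − 1/a)) = √(5.208e+19 · (2/3.406e+08 − 1/1.83625e+08)) m/s ≈ 1.49e+05 m/s = 149 km/s.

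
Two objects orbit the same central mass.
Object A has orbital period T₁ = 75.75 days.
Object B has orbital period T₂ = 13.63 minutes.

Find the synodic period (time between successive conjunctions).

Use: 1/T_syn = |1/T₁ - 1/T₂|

Convert to SI: T₁ = 75.75 days = 6.5448e+06 s; T₂ = 13.63 minutes = 817.8 s.
T_syn = |T₁ · T₂ / (T₁ − T₂)|.
T_syn = |6.5448e+06 · 817.8 / (6.5448e+06 − 817.8)| s ≈ 817.9 s = 13.63 minutes.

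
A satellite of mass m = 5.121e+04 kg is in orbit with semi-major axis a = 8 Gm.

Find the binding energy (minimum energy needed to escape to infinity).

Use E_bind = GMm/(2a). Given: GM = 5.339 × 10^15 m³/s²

Convert to SI: a = 8 Gm = 8e+09 m.
Total orbital energy is E = −GMm/(2a); binding energy is E_bind = −E = GMm/(2a).
E_bind = 5.339e+15 · 5.121e+04 / (2 · 8e+09) J ≈ 1.709e+10 J = 17.09 GJ.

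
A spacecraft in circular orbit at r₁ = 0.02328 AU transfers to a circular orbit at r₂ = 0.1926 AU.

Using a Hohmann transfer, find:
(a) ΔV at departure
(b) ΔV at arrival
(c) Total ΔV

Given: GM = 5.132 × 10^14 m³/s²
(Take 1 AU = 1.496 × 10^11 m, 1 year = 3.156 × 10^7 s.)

Convert to SI: r₁ = 0.02328 AU = 3.48269e+09 m; r₂ = 0.1926 AU = 2.8813e+10 m.
Transfer semi-major axis: a_t = (r₁ + r₂)/2 = (3.48269e+09 + 2.8813e+10)/2 = 1.61478e+10 m.
Circular speeds: v₁ = √(GM/r₁) = 383.872 m/s, v₂ = √(GM/r₂) = 133.459 m/s.
Transfer speeds (vis-viva v² = GM(2/r − 1/a_t)): v₁ᵗ = 512.77 m/s, v₂ᵗ = 61.9797 m/s.
(a) ΔV₁ = |v₁ᵗ − v₁| ≈ 128.9 m/s = 0.02719 AU/year.
(b) ΔV₂ = |v₂ − v₂ᵗ| ≈ 71.48 m/s = 0.01508 AU/year.
(c) ΔV_total = ΔV₁ + ΔV₂ ≈ 200.4 m/s = 0.04227 AU/year.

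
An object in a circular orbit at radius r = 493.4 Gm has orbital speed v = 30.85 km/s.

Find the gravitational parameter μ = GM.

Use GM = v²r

Convert to SI: r = 493.4 Gm = 4.934e+11 m; v = 30.85 km/s = 30850 m/s.
For a circular orbit v² = GM/r, so GM = v² · r.
GM = (30850)² · 4.934e+11 m³/s² ≈ 4.696e+20 m³/s² = 4.696 × 10^20 m³/s².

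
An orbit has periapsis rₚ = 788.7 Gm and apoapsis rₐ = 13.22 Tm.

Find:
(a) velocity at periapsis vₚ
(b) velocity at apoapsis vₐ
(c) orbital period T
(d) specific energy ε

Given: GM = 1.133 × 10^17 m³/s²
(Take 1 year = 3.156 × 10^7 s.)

Convert to SI: rₚ = 788.7 Gm = 7.887e+11 m; rₐ = 13.22 Tm = 1.322e+13 m.
(a) With a = (rₚ + rₐ)/2 = 7.00435e+12 m, vₚ = √(GM (2/rₚ − 1/a)) = √(1.133e+17 · (2/7.887e+11 − 1/7.00435e+12)) m/s ≈ 520.7 m/s
(b) With a = (rₚ + rₐ)/2 = 7.00435e+12 m, vₐ = √(GM (2/rₐ − 1/a)) = √(1.133e+17 · (2/1.322e+13 − 1/7.00435e+12)) m/s ≈ 31.06 m/s
(c) With a = (rₚ + rₐ)/2 = 7.00435e+12 m, T = 2π √(a³/GM) = 2π √((7.00435e+12)³/1.133e+17) s ≈ 3.46e+11 s
(d) With a = (rₚ + rₐ)/2 = 7.00435e+12 m, ε = −GM/(2a) = −1.133e+17/(2 · 7.00435e+12) J/kg ≈ -8088 J/kg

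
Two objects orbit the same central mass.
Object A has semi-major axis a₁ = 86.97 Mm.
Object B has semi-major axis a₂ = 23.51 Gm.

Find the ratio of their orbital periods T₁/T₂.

Convert to SI: a₁ = 86.97 Mm = 8.697e+07 m; a₂ = 23.51 Gm = 2.351e+10 m.
From Kepler's third law, (T₁/T₂)² = (a₁/a₂)³, so T₁/T₂ = (a₁/a₂)^(3/2).
a₁/a₂ = 8.697e+07 / 2.351e+10 = 0.00369928.
T₁/T₂ = (0.00369928)^(3/2) ≈ 0.000225.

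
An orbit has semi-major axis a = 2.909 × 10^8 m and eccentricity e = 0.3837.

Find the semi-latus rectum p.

p = a (1 − e²).
p = 2.909e+08 · (1 − (0.3837)²) = 2.909e+08 · 0.852774 ≈ 2.481e+08 m = 2.481 × 10^8 m.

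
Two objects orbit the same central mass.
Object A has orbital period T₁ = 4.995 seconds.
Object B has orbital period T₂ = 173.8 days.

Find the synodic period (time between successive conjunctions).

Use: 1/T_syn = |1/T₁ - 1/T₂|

Convert to SI: T₂ = 173.8 days = 1.50163e+07 s.
T_syn = |T₁ · T₂ / (T₁ − T₂)|.
T_syn = |4.995 · 1.50163e+07 / (4.995 − 1.50163e+07)| s ≈ 4.995 s = 4.995 seconds.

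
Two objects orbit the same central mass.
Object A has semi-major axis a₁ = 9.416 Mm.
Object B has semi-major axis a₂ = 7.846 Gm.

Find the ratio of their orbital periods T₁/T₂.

Convert to SI: a₁ = 9.416 Mm = 9.416e+06 m; a₂ = 7.846 Gm = 7.846e+09 m.
From Kepler's third law, (T₁/T₂)² = (a₁/a₂)³, so T₁/T₂ = (a₁/a₂)^(3/2).
a₁/a₂ = 9.416e+06 / 7.846e+09 = 0.0012001.
T₁/T₂ = (0.0012001)^(3/2) ≈ 4.157e-05.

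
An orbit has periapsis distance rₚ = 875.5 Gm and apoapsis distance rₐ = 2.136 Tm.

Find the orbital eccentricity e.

Convert to SI: rₚ = 875.5 Gm = 8.755e+11 m; rₐ = 2.136 Tm = 2.136e+12 m.
e = (rₐ − rₚ) / (rₐ + rₚ).
e = (2.136e+12 − 8.755e+11) / (2.136e+12 + 8.755e+11) = 1.2605e+12 / 3.0115e+12 ≈ 0.4186.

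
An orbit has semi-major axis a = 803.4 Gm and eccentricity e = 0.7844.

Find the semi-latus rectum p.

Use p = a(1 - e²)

Convert to SI: a = 803.4 Gm = 8.034e+11 m.
p = a (1 − e²).
p = 8.034e+11 · (1 − (0.7844)²) = 8.034e+11 · 0.384717 ≈ 3.091e+11 m = 309.1 Gm.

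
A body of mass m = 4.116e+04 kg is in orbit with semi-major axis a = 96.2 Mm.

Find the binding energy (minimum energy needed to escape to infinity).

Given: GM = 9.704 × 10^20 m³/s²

Convert to SI: a = 96.2 Mm = 9.62e+07 m.
Total orbital energy is E = −GMm/(2a); binding energy is E_bind = −E = GMm/(2a).
E_bind = 9.704e+20 · 4.116e+04 / (2 · 9.62e+07) J ≈ 2.076e+17 J = 207.6 PJ.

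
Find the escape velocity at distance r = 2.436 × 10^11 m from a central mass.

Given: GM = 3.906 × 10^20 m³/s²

Escape velocity comes from setting total energy to zero: ½v² − GM/r = 0 ⇒ v_esc = √(2GM / r).
v_esc = √(2 · 3.906e+20 / 2.436e+11) m/s ≈ 5.663e+04 m/s = 56.63 km/s.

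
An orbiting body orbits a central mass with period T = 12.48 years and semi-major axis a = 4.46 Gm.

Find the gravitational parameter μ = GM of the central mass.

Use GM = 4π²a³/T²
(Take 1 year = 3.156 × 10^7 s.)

Convert to SI: T = 12.48 years = 3.93869e+08 s; a = 4.46 Gm = 4.46e+09 m.
GM = 4π² · a³ / T².
GM = 4π² · (4.46e+09)³ / (3.93869e+08)² m³/s² ≈ 2.258e+13 m³/s² = 2.258 × 10^13 m³/s².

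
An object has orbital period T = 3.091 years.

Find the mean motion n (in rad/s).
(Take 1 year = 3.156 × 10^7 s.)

Convert to SI: T = 3.091 years = 9.7552e+07 s.
n = 2π / T.
n = 2π / 9.7552e+07 s ≈ 6.441e-08 rad/s.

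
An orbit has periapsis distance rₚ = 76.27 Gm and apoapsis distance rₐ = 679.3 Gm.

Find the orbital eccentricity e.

Convert to SI: rₚ = 76.27 Gm = 7.627e+10 m; rₐ = 679.3 Gm = 6.793e+11 m.
e = (rₐ − rₚ) / (rₐ + rₚ).
e = (6.793e+11 − 7.627e+10) / (6.793e+11 + 7.627e+10) = 6.0303e+11 / 7.5557e+11 ≈ 0.7981.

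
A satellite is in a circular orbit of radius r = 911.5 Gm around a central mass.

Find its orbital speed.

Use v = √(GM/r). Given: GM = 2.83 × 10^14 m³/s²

Convert to SI: r = 911.5 Gm = 9.115e+11 m.
For a circular orbit, gravity supplies the centripetal force, so v = √(GM / r).
v = √(2.83e+14 / 9.115e+11) m/s ≈ 17.62 m/s = 17.62 m/s.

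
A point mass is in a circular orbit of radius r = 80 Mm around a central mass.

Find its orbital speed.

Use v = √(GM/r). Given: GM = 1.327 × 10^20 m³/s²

Convert to SI: r = 80 Mm = 8e+07 m.
For a circular orbit, gravity supplies the centripetal force, so v = √(GM / r).
v = √(1.327e+20 / 8e+07) m/s ≈ 1.288e+06 m/s = 1288 km/s.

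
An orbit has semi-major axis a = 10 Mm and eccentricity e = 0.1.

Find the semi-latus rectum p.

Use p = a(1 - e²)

Convert to SI: a = 10 Mm = 1e+07 m.
p = a (1 − e²).
p = 1e+07 · (1 − (0.1)²) = 1e+07 · 0.99 ≈ 9.9e+06 m = 9.9 Mm.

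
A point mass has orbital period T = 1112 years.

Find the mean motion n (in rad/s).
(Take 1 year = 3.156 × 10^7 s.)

Convert to SI: T = 1112 years = 3.50947e+10 s.
n = 2π / T.
n = 2π / 3.50947e+10 s ≈ 1.79e-10 rad/s.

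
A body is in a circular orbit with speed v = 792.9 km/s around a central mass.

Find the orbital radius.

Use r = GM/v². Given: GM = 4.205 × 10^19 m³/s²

Convert to SI: v = 792.9 km/s = 792900 m/s.
For a circular orbit, v² = GM / r, so r = GM / v².
r = 4.205e+19 / (792900)² m ≈ 6.689e+07 m = 66.89 Mm.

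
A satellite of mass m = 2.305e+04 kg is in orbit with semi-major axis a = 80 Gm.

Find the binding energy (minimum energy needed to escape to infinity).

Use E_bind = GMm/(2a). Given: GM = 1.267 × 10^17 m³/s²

Convert to SI: a = 80 Gm = 8e+10 m.
Total orbital energy is E = −GMm/(2a); binding energy is E_bind = −E = GMm/(2a).
E_bind = 1.267e+17 · 2.305e+04 / (2 · 8e+10) J ≈ 1.825e+10 J = 18.25 GJ.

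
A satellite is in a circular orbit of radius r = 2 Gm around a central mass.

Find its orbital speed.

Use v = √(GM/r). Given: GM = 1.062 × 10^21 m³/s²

Convert to SI: r = 2 Gm = 2e+09 m.
For a circular orbit, gravity supplies the centripetal force, so v = √(GM / r).
v = √(1.062e+21 / 2e+09) m/s ≈ 7.287e+05 m/s = 728.7 km/s.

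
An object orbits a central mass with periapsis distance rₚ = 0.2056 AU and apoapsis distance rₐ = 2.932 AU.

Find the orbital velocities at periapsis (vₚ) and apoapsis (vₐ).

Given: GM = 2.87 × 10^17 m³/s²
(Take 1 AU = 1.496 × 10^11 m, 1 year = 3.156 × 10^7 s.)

Convert to SI: rₚ = 0.2056 AU = 3.07578e+10 m; rₐ = 2.932 AU = 4.38627e+11 m.
Use the vis-viva equation v² = GM(2/r − 1/a) with a = (rₚ + rₐ)/2 = (3.07578e+10 + 4.38627e+11)/2 = 2.34692e+11 m.
vₚ = √(GM · (2/rₚ − 1/a)) = √(2.87e+17 · (2/3.07578e+10 − 1/2.34692e+11)) m/s ≈ 4176 m/s = 0.881 AU/year.
vₐ = √(GM · (2/rₐ − 1/a)) = √(2.87e+17 · (2/4.38627e+11 − 1/2.34692e+11)) m/s ≈ 292.8 m/s = 0.06178 AU/year.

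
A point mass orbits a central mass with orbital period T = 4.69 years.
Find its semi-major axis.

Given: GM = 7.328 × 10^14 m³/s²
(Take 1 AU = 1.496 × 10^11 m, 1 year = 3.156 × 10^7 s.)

Convert to SI: T = 4.69 years = 1.48016e+08 s.
Invert Kepler's third law: a = (GM · T² / (4π²))^(1/3).
Substituting T = 1.48016e+08 s and GM = 7.328e+14 m³/s²:
a = (7.328e+14 · (1.48016e+08)² / (4π²))^(1/3) m
a ≈ 7.409e+09 m = 0.04952 AU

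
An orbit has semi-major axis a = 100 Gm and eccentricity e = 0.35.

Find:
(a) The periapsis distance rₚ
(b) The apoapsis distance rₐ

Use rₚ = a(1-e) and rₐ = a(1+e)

Convert to SI: a = 100 Gm = 1e+11 m.
(a) rₚ = a(1 − e) = 1e+11 · (1 − 0.35) = 1e+11 · 0.65 ≈ 6.5e+10 m = 65 Gm.
(b) rₐ = a(1 + e) = 1e+11 · (1 + 0.35) = 1e+11 · 1.35 ≈ 1.35e+11 m = 135 Gm.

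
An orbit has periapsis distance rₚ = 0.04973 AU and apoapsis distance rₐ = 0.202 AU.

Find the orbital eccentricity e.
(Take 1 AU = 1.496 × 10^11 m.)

Convert to SI: rₚ = 0.04973 AU = 7.43961e+09 m; rₐ = 0.202 AU = 3.02192e+10 m.
e = (rₐ − rₚ) / (rₐ + rₚ).
e = (3.02192e+10 − 7.43961e+09) / (3.02192e+10 + 7.43961e+09) = 2.27796e+10 / 3.76588e+10 ≈ 0.6049.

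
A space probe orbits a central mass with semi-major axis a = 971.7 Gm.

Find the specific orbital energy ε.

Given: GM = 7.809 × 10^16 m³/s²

Convert to SI: a = 971.7 Gm = 9.717e+11 m.
ε = −GM / (2a).
ε = −7.809e+16 / (2 · 9.717e+11) J/kg ≈ -4.018e+04 J/kg = -40.18 kJ/kg.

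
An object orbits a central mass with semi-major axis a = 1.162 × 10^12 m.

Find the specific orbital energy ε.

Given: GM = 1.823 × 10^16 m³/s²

ε = −GM / (2a).
ε = −1.823e+16 / (2 · 1.162e+12) J/kg ≈ -7844 J/kg = -7.844 kJ/kg.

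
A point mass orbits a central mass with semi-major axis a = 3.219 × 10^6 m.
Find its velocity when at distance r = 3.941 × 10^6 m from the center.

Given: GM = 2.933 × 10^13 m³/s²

Vis-viva: v = √(GM · (2/r − 1/a)).
2/r − 1/a = 2/3.941e+06 − 1/3.219e+06 = 1.9683e-07 m⁻¹.
v = √(2.933e+13 · 1.9683e-07) m/s ≈ 2403 m/s = 2.403 km/s.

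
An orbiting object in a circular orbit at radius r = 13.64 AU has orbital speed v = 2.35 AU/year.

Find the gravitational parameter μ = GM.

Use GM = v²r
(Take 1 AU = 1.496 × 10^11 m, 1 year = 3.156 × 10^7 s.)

Convert to SI: r = 13.64 AU = 2.04054e+12 m; v = 2.35 AU/year = 11139.4 m/s.
For a circular orbit v² = GM/r, so GM = v² · r.
GM = (11139.4)² · 2.04054e+12 m³/s² ≈ 2.532e+20 m³/s² = 2.532 × 10^20 m³/s².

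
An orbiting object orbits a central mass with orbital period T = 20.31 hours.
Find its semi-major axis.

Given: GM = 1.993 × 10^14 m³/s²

Convert to SI: T = 20.31 hours = 73116 s.
Invert Kepler's third law: a = (GM · T² / (4π²))^(1/3).
Substituting T = 73116 s and GM = 1.993e+14 m³/s²:
a = (1.993e+14 · (73116)² / (4π²))^(1/3) m
a ≈ 3e+07 m = 30 Mm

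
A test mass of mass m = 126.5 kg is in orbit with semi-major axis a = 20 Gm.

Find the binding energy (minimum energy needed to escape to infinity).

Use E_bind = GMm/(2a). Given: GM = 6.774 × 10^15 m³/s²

Convert to SI: a = 20 Gm = 2e+10 m.
Total orbital energy is E = −GMm/(2a); binding energy is E_bind = −E = GMm/(2a).
E_bind = 6.774e+15 · 126.5 / (2 · 2e+10) J ≈ 2.142e+07 J = 21.42 MJ.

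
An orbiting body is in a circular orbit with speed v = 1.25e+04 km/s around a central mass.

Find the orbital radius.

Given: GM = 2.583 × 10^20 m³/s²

Convert to SI: v = 1.25e+04 km/s = 1.25e+07 m/s.
For a circular orbit, v² = GM / r, so r = GM / v².
r = 2.583e+20 / (1.25e+07)² m ≈ 1.653e+06 m = 1.653 × 10^6 m.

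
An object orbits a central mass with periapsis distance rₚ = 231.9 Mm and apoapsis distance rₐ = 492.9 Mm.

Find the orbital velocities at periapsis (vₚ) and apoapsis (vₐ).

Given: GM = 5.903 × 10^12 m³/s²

Convert to SI: rₚ = 231.9 Mm = 2.319e+08 m; rₐ = 492.9 Mm = 4.929e+08 m.
Use the vis-viva equation v² = GM(2/r − 1/a) with a = (rₚ + rₐ)/2 = (2.319e+08 + 4.929e+08)/2 = 3.624e+08 m.
vₚ = √(GM · (2/rₚ − 1/a)) = √(5.903e+12 · (2/2.319e+08 − 1/3.624e+08)) m/s ≈ 186.1 m/s = 186.1 m/s.
vₐ = √(GM · (2/rₐ − 1/a)) = √(5.903e+12 · (2/4.929e+08 − 1/3.624e+08)) m/s ≈ 87.54 m/s = 87.54 m/s.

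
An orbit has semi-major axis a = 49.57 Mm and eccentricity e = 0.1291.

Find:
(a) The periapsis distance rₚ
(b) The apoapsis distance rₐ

Convert to SI: a = 49.57 Mm = 4.957e+07 m.
(a) rₚ = a(1 − e) = 4.957e+07 · (1 − 0.1291) = 4.957e+07 · 0.8709 ≈ 4.317e+07 m = 43.17 Mm.
(b) rₐ = a(1 + e) = 4.957e+07 · (1 + 0.1291) = 4.957e+07 · 1.1291 ≈ 5.597e+07 m = 55.97 Mm.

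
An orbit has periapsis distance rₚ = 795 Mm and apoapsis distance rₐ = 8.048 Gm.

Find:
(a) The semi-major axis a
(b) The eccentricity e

Convert to SI: rₚ = 795 Mm = 7.95e+08 m; rₐ = 8.048 Gm = 8.048e+09 m.
(a) a = (rₚ + rₐ) / 2 = (7.95e+08 + 8.048e+09) / 2 ≈ 4.422e+09 m = 4.421 Gm.
(b) e = (rₐ − rₚ) / (rₐ + rₚ) = (8.048e+09 − 7.95e+08) / (8.048e+09 + 7.95e+08) ≈ 0.8202.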